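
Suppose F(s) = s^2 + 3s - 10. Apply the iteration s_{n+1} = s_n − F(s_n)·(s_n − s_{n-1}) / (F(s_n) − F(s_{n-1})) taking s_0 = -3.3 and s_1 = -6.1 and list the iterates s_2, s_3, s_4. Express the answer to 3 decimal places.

-4.708, -4.959, -5.002

F(-3.3) = -9.01000, F(-6.1) = 8.91000
s_2 = -6.10000 − 8.91000·(-6.10000 − (-3.30000)) / (8.91000 − (-9.01000)) = -6.10000 − (-24.94800)/(17.92000) = -4.70781
F(-4.70781) = -1.95994
s_3 = -4.70781 − (-1.95994)·(-4.70781 − (-6.10000)) / (-1.95994 − 8.91000) = -4.70781 − (-2.72860)/(-10.86994) = -4.95884
F(-4.95884) = -0.28646
s_4 = -4.95884 − (-0.28646)·(-4.95884 − (-4.70781)) / (-0.28646 − (-1.95994)) = -4.95884 − (0.07191)/(1.67348) = -5.00180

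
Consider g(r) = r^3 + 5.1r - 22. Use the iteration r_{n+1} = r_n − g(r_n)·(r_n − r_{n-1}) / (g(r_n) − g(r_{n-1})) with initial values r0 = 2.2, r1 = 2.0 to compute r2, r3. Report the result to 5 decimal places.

g(2.2) = -0.1320000, g(2.0) = -3.8000000
r2 = 2.0000000 − (-3.8000000)·(2.0000000 − 2.2000000) / (-3.8000000 − (-0.1320000)) = 2.0000000 − (0.7600000)/(-3.6680000) = 2.2071974
g(2.2071974) = 0.0095549
r3 = 2.2071974 − 0.0095549·(2.2071974 − 2.0000000) / (0.0095549 − (-3.8000000)) = 2.2071974 − (0.0019798)/(3.8095549) = 2.2066777

2.20720, 2.20668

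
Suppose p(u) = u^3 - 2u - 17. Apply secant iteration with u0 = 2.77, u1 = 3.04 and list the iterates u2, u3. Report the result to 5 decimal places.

p(2.77) = -1.2860670, p(3.04) = 5.0144640
u2 = 3.0400000 − 5.0144640·(3.0400000 − 2.7700000) / (5.0144640 − (-1.2860670)) = 3.0400000 − (1.3539053)/(6.3005310) = 2.8251125
p(2.8251125) = -0.1022655
u3 = 2.8251125 − (-0.1022655)·(2.8251125 − 3.0400000) / (-0.1022655 − 5.0144640) = 2.8251125 − (0.0219756)/(-5.1167295) = 2.8294074

2.82511, 2.82941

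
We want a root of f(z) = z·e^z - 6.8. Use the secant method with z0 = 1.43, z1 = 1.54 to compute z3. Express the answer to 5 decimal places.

1.50684

f(1.43) = -0.8244602, f(1.54) = 0.3834690
z2 = 1.5400000 − 0.3834690·(1.5400000 − 1.4300000) / (0.3834690 − (-0.8244602)) = 1.5400000 − (0.0421816)/(1.2079292) = 1.5050794
f(1.5050794) = -0.0203527
z3 = 1.5050794 − (-0.0203527)·(1.5050794 − 1.5400000) / (-0.0203527 − 0.3834690) = 1.5050794 − (0.0007107)/(-0.4038217) = 1.5068394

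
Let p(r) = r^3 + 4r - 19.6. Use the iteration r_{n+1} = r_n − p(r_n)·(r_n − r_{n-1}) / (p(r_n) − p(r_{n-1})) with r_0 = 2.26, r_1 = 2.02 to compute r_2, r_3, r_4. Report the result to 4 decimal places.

p(2.26) = 0.983176, p(2.02) = -3.277592
r_2 = 2.020000 − (-3.277592)·(2.020000 − 2.260000) / (-3.277592 − 0.983176) = 2.020000 − (0.786622)/(-4.260768) = 2.204620
p(2.204620) = -0.066301
r_3 = 2.204620 − (-0.066301)·(2.204620 − 2.020000) / (-0.066301 − (-3.277592)) = 2.204620 − (-0.012240)/(3.211291) = 2.208431
p(2.208431) = 0.004620
r_4 = 2.208431 − 0.004620·(2.208431 − 2.204620) / (0.004620 − (-0.066301)) = 2.208431 − (0.000018)/(0.070921) = 2.208183

2.2046, 2.2084, 2.2082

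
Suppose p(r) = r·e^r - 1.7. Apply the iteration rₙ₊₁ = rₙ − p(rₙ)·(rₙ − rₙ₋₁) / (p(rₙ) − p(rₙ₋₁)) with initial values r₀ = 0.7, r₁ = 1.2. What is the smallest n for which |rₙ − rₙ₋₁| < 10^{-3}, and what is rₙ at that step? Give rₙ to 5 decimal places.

n = 5, rₙ = 0.77960

p(0.7) = -0.2903731, p(1.2) = 2.2841403
r₂ = 1.2000000 − 2.2841403·(0.5000000)/(2.5745134) = 0.7563938;  |Δ| = 0.4436062
p(0.7563938) = -0.0884433
r₃ = 0.7563938 − (-0.0884433)·(-0.4436062)/(-2.3725836) = 0.7729302;  |Δ| = 0.0165364
p(0.7729302) = -0.0257528
r₄ = 0.7729302 − (-0.0257528)·(0.0165364)/(0.0626905) = 0.7797232;  |Δ| = 0.0067930
p(0.7797232) = 0.0004739
r₅ = 0.7797232 − 0.0004739·(0.0067930)/(0.0262267) = 0.7796005;  |Δ| = 0.0001227
|r₅ − r₄| = 0.0001227 < 10^{-3}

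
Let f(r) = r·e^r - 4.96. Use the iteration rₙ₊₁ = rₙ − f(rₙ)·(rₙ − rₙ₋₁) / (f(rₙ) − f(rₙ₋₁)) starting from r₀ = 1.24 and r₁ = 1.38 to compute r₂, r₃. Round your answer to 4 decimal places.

1.3187, 1.3220

f(1.24) = -0.675039, f(1.38) = 0.525364
r₂ = 1.380000 − 0.525364·(1.380000 − 1.240000) / (0.525364 − (-0.675039)) = 1.380000 − (0.073551)/(1.200404) = 1.318728
f(1.318728) = -0.029720
r₃ = 1.318728 − (-0.029720)·(1.318728 − 1.380000) / (-0.029720 − 0.525364) = 1.318728 − (0.001821)/(-0.555084) = 1.322009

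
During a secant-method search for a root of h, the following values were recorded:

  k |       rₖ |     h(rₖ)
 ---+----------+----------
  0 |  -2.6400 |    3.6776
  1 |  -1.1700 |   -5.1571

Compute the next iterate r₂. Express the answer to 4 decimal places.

-2.0281

r₂ = -1.1700 − (-5.1571)·(-1.1700 − (-2.6400)) / (-5.1571 − 3.6776)
   = -1.1700 − (-7.580937)/(-8.834700) = -2.028087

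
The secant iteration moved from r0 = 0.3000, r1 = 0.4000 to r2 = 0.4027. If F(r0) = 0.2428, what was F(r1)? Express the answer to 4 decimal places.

0.0064

The secant line through (0.3000, 0.2428) and (0.4000, F(r1)) crosses zero at r2 = 0.4027.
So (0.3000, 0.2428), (0.4000, F(r1)), (0.4027, 0) are collinear:
F(r1) = 0.2428 · (0.4000 − 0.4027) / (0.3000 − 0.4027) = 0.2428 · (-0.002700)/(-0.102700) = 0.006383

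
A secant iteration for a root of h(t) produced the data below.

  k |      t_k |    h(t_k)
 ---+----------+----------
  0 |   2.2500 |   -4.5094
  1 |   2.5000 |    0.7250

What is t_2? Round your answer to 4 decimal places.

t_2 = 2.5000 − 0.7250·(2.5000 − 2.2500) / (0.7250 − (-4.5094))
   = 2.5000 − (0.181250)/(5.234400) = 2.465373

2.4654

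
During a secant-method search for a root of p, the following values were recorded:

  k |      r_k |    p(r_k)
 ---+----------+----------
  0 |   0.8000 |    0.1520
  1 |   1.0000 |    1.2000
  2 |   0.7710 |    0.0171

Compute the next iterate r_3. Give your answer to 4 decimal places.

r_3 = 0.7710 − 0.0171·(0.7710 − 1.0000) / (0.0171 − 1.2000)
   = 0.7710 − (-0.003916)/(-1.182900) = 0.767690

0.7677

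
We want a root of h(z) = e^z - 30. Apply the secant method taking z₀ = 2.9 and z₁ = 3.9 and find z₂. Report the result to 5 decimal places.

3.27869

h(2.9) = -11.8258546, h(3.9) = 19.4024491
z₂ = 3.9000000 − 19.4024491·(3.9000000 − 2.9000000) / (19.4024491 − (-11.8258546)) = 3.9000000 − (19.4024491)/(31.2283037) = 3.2786903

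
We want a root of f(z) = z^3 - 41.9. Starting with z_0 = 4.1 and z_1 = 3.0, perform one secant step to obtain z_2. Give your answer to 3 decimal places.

f(4.1) = 27.02100, f(3.0) = -14.90000
z_2 = 3.00000 − (-14.90000)·(3.00000 − 4.10000) / (-14.90000 − 27.02100) = 3.00000 − (16.39000)/(-41.92100) = 3.39097

3.391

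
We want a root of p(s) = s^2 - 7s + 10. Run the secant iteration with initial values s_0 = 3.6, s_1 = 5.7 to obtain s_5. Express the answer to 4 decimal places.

p(3.6) = -2.240000, p(5.7) = 2.590000
s_2 = 5.700000 − 2.590000·(5.700000 − 3.600000) / (2.590000 − (-2.240000)) = 5.700000 − (5.439000)/(4.830000) = 4.573913
p(4.573913) = -1.096711
s_3 = 4.573913 − (-1.096711)·(4.573913 − 5.700000) / (-1.096711 − 2.590000) = 4.573913 − (1.234992)/(-3.686711) = 4.908898
p(4.908898) = -0.265007
s_4 = 4.908898 − (-0.265007)·(4.908898 − 4.573913) / (-0.265007 − (-1.096711)) = 4.908898 − (-0.088773)/(0.831704) = 5.015634
p(5.015634) = 0.047148
s_5 = 5.015634 − 0.047148·(5.015634 − 4.908898) / (0.047148 − (-0.265007)) = 5.015634 − (0.005032)/(0.312155) = 4.999513

4.9995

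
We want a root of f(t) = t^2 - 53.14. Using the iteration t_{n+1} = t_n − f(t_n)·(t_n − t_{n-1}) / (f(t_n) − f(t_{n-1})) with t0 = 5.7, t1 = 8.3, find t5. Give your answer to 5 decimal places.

7.28972

f(5.7) = -20.6500000, f(8.3) = 15.7500000
t2 = 8.3000000 − 15.7500000·(8.3000000 − 5.7000000) / (15.7500000 − (-20.6500000)) = 8.3000000 − (40.9500000)/(36.4000000) = 7.1750000
f(7.1750000) = -1.6593750
t3 = 7.1750000 − (-1.6593750)·(7.1750000 − 8.3000000) / (-1.6593750 − 15.7500000) = 7.1750000 − (1.8667969)/(-17.4093750) = 7.2822294
f(7.2822294) = -0.1091349
t4 = 7.2822294 − (-0.1091349)·(7.2822294 − 7.1750000) / (-0.1091349 − (-1.6593750)) = 7.2822294 − (-0.0117025)/(1.5502401) = 7.2897782
f(7.2897782) = 0.0008664
t5 = 7.2897782 − 0.0008664·(7.2897782 − 7.2822294) / (0.0008664 − (-0.1091349)) = 7.2897782 − (0.0000065)/(0.1100014) = 7.2897188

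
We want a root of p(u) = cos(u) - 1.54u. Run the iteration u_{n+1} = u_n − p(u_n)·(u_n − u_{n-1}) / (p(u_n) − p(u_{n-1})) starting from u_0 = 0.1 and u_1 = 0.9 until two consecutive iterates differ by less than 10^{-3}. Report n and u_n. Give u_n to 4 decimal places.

n = 5, u_n = 0.5527

p(0.1) = 0.841004, p(0.9) = -0.764390
u_2 = 0.900000 − (-0.764390)·(0.800000)/(-1.605394) = 0.519089;  |Δ| = 0.380911
p(0.519089) = 0.068874
u_3 = 0.519089 − 0.068874·(-0.380911)/(0.833264) = 0.550574;  |Δ| = 0.031484
p(0.550574) = 0.004341
u_4 = 0.550574 − 0.004341·(0.031484)/(-0.064533) = 0.552692;  |Δ| = 0.002118
p(0.552692) = -0.000031
u_5 = 0.552692 − (-0.000031)·(0.002118)/(-0.004372) = 0.552677;  |Δ| = 0.000015
|u_5 − u_4| = 0.000015 < 10^{-3}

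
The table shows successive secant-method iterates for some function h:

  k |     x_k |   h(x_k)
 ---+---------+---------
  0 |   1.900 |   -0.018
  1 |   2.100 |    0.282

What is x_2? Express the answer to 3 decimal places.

1.912

x_2 = 2.100 − 0.282·(2.100 − 1.900) / (0.282 − (-0.018))
   = 2.100 − (0.05640)/(0.30000) = 1.91200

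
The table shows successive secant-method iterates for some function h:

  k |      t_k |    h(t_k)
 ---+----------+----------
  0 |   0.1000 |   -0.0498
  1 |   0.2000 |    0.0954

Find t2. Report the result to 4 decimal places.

0.1343

t2 = 0.2000 − 0.0954·(0.2000 − 0.1000) / (0.0954 − (-0.0498))
   = 0.2000 − (0.009540)/(0.145200) = 0.134298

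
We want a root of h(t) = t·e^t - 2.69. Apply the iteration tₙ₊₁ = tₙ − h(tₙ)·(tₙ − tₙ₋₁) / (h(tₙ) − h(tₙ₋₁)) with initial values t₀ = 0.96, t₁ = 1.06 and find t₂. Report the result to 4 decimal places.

h(0.96) = -0.182771, h(1.06) = 0.369553
t₂ = 1.060000 − 0.369553·(1.060000 − 0.960000) / (0.369553 − (-0.182771)) = 1.060000 − (0.036955)/(0.552325) = 0.993091

0.9931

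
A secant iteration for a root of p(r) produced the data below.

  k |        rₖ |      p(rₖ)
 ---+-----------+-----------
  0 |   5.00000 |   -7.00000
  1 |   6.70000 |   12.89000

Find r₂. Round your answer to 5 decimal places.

r₂ = 6.70000 − 12.89000·(6.70000 − 5.00000) / (12.89000 − (-7.00000))
   = 6.70000 − (21.9130000)/(19.8900000) = 5.5982906

5.59829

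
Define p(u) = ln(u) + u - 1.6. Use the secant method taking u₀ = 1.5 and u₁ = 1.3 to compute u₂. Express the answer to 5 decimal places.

1.32194

p(1.5) = 0.3054651, p(1.3) = -0.0376357
u₂ = 1.3000000 − (-0.0376357)·(1.3000000 − 1.5000000) / (-0.0376357 − 0.3054651) = 1.3000000 − (0.0075271)/(-0.3431008) = 1.3219386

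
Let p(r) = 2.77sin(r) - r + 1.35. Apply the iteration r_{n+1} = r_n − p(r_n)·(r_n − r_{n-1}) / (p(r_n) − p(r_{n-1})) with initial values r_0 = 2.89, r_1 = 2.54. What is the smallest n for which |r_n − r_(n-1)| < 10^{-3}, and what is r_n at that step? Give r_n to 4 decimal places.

p(2.89) = -0.850417, p(2.54) = 0.377699
r_2 = 2.540000 − 0.377699·(-0.350000)/(1.228116) = 2.647640;  |Δ| = 0.107640
p(2.647640) = 0.015644
r_3 = 2.647640 − 0.015644·(0.107640)/(-0.362055) = 2.652291;  |Δ| = 0.004651
p(2.652291) = -0.000364
r_4 = 2.652291 − (-0.000364)·(0.004651)/(-0.016008) = 2.652185;  |Δ| = 0.000106
|r_4 − r_3| = 0.000106 < 10^{-3}

n = 4, r_n = 2.6522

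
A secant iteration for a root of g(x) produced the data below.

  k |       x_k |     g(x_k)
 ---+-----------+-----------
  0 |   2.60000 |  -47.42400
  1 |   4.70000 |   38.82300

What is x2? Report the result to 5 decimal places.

3.75471

x2 = 4.70000 − 38.82300·(4.70000 − 2.60000) / (38.82300 − (-47.42400))
   = 4.70000 − (81.5283000)/(86.2470000) = 3.7547115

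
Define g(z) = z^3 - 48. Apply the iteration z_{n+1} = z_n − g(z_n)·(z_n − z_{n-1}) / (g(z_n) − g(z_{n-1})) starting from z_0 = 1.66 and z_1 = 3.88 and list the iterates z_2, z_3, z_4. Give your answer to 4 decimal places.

3.4507, 3.6220, 3.6349

g(1.66) = -43.425704, g(3.88) = 10.411072
z_2 = 3.880000 − 10.411072·(3.880000 − 1.660000) / (10.411072 − (-43.425704)) = 3.880000 − (23.112580)/(53.836776) = 3.450692
g(3.450692) = -6.911675
z_3 = 3.450692 − (-6.911675)·(3.450692 − 3.880000) / (-6.911675 − 10.411072) = 3.450692 − (2.967240)/(-17.322747) = 3.621983
g(3.621983) = -0.484066
z_4 = 3.621983 − (-0.484066)·(3.621983 − 3.450692) / (-0.484066 − (-6.911675)) = 3.621983 − (-0.082916)/(6.427609) = 3.634883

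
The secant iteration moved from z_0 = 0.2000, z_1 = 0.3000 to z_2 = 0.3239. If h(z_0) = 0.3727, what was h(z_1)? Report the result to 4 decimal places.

The secant line through (0.2000, 0.3727) and (0.3000, h(z_1)) crosses zero at z_2 = 0.3239.
So (0.2000, 0.3727), (0.3000, h(z_1)), (0.3239, 0) are collinear:
h(z_1) = 0.3727 · (0.3000 − 0.3239) / (0.2000 − 0.3239) = 0.3727 · (-0.023900)/(-0.123900) = 0.071893

0.0719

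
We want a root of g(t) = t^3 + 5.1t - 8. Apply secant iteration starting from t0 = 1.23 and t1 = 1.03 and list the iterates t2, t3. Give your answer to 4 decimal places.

1.2150, 1.2161

g(1.23) = 0.133867, g(1.03) = -1.654273
t2 = 1.030000 − (-1.654273)·(1.030000 − 1.230000) / (-1.654273 − 0.133867) = 1.030000 − (0.330855)/(-1.788140) = 1.215027
g(1.215027) = -0.009627
t3 = 1.215027 − (-0.009627)·(1.215027 − 1.030000) / (-0.009627 − (-1.654273)) = 1.215027 − (-0.001781)/(1.644646) = 1.216110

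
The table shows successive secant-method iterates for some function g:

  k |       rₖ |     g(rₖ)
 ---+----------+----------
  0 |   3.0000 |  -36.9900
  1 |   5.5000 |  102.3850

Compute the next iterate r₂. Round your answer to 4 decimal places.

3.6635

r₂ = 5.5000 − 102.3850·(5.5000 − 3.0000) / (102.3850 − (-36.9900))
   = 5.5000 − (255.962500)/(139.375000) = 3.663498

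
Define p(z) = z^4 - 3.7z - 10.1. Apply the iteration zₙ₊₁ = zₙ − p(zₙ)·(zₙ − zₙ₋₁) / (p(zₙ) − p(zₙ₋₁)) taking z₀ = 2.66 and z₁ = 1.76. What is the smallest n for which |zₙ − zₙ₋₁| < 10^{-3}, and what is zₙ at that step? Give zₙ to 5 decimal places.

p(2.66) = 30.1221154, p(1.76) = -7.0168742
z₂ = 1.7600000 − (-7.0168742)·(-0.9000000)/(-37.1389896) = 1.9300420;  |Δ| = 0.1700420
p(1.9300420) = -3.3650684
z₃ = 1.9300420 − (-3.3650684)·(0.1700420)/(3.6518058) = 2.0867324;  |Δ| = 0.1566904
p(2.0867324) = 1.1403417
z₄ = 2.0867324 − 1.1403417·(0.1566904)/(4.5054101) = 2.0470732;  |Δ| = 0.0396591
p(2.0470732) = -0.1138067
z₅ = 2.0470732 − (-0.1138067)·(-0.0396591)/(-1.2541483) = 2.0506721;  |Δ| = 0.0035988
p(2.0506721) = -0.0033091
z₆ = 2.0506721 − (-0.0033091)·(0.0035988)/(0.1104976) = 2.0507798;  |Δ| = 0.0001078
|z₆ − z₅| = 0.0001078 < 10^{-3}

n = 6, zₙ = 2.05078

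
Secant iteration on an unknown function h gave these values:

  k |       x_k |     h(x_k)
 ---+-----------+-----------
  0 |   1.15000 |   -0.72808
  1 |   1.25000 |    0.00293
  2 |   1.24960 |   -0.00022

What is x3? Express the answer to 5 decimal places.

x3 = 1.24960 − (-0.00022)·(1.24960 − 1.25000) / (-0.00022 − 0.00293)
   = 1.24960 − (0.0000001)/(-0.0031500) = 1.2496279

1.24963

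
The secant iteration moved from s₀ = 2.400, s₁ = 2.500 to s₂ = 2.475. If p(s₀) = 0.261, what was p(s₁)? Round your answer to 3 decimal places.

The secant line through (2.400, 0.261) and (2.500, p(s₁)) crosses zero at s₂ = 2.475.
So (2.400, 0.261), (2.500, p(s₁)), (2.475, 0) are collinear:
p(s₁) = 0.261 · (2.500 − 2.475) / (2.400 − 2.475) = 0.261 · (0.02500)/(-0.07500) = -0.08700

-0.087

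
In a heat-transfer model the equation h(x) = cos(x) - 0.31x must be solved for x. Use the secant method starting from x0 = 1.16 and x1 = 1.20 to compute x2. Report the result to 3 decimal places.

1.192

h(1.16) = 0.03974, h(1.20) = -0.00964
x2 = 1.20000 − (-0.00964)·(1.20000 − 1.16000) / (-0.00964 − 0.03974) = 1.20000 − (-0.00039)/(-0.04938) = 1.19219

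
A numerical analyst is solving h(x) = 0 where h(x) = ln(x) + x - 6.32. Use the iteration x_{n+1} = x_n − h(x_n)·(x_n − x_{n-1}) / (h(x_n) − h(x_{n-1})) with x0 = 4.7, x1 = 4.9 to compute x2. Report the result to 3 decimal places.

h(4.7) = -0.07244, h(4.9) = 0.16924
x2 = 4.90000 − 0.16924·(4.90000 − 4.70000) / (0.16924 − (-0.07244)) = 4.90000 − (0.03385)/(0.24167) = 4.75995

4.760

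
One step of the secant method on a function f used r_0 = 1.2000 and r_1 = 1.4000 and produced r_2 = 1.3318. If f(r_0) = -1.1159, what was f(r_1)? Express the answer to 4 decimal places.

0.5774

The secant line through (1.2000, -1.1159) and (1.4000, f(r_1)) crosses zero at r_2 = 1.3318.
So (1.2000, -1.1159), (1.4000, f(r_1)), (1.3318, 0) are collinear:
f(r_1) = -1.1159 · (1.4000 − 1.3318) / (1.2000 − 1.3318) = -1.1159 · (0.068200)/(-0.131800) = 0.577423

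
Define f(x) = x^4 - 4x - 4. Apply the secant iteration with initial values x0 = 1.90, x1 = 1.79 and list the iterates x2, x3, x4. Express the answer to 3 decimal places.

f(1.90) = 1.43210, f(1.79) = -0.89374
x2 = 1.79000 − (-0.89374)·(1.79000 − 1.90000) / (-0.89374 − 1.43210) = 1.79000 − (0.09831)/(-2.32584) = 1.83227
f(1.83227) = -0.05821
x3 = 1.83227 − (-0.05821)·(1.83227 − 1.79000) / (-0.05821 − (-0.89374)) = 1.83227 − (-0.00246)/(0.83553) = 1.83521
f(1.83521) = 0.00264
x4 = 1.83521 − 0.00264·(1.83521 − 1.83227) / (0.00264 − (-0.05821)) = 1.83521 − (0.00001)/(0.06086) = 1.83509

1.832, 1.835, 1.835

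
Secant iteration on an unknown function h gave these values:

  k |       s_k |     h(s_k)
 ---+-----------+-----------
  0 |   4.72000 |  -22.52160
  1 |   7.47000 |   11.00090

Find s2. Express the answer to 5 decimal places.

6.56755

s2 = 7.47000 − 11.00090·(7.47000 − 4.72000) / (11.00090 − (-22.52160))
   = 7.47000 − (30.2524750)/(33.5225000) = 6.5675472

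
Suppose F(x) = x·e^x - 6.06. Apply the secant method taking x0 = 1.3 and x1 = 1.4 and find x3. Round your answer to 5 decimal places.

F(1.3) = -1.2899143, F(1.4) = -0.3827200
x2 = 1.4000000 − (-0.3827200)·(1.4000000 − 1.3000000) / (-0.3827200 − (-1.2899143)) = 1.4000000 − (-0.0382720)/(0.9071943) = 1.4421872
F(1.4421872) = 0.0403618
x3 = 1.4421872 − 0.0403618·(1.4421872 − 1.4000000) / (0.0403618 − (-0.3827200)) = 1.4421872 − (0.0017028)/(0.4230819) = 1.4381626

1.43816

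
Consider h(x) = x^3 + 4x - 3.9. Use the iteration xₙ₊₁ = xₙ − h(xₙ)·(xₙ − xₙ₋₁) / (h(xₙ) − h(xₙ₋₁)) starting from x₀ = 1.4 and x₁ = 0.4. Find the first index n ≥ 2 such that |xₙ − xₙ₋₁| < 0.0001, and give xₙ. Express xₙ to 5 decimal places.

n = 6, xₙ = 0.83135

h(1.4) = 4.4440000, h(0.4) = -2.2360000
x₂ = 0.4000000 − (-2.2360000)·(-1.0000000)/(-6.6800000) = 0.7347305;  |Δ| = 0.3347305
h(0.7347305) = -0.5644490
x₃ = 0.7347305 − (-0.5644490)·(0.3347305)/(1.6715510) = 0.8477623;  |Δ| = 0.1130317
h(0.8477623) = 0.1003366
x₄ = 0.8477623 − 0.1003366·(0.1130317)/(0.6647857) = 0.8307023;  |Δ| = 0.0170600
h(0.8307023) = -0.0039511
x₅ = 0.8307023 − (-0.0039511)·(-0.0170600)/(-0.1042877) = 0.8313486;  |Δ| = 0.0006463
h(0.8313486) = -0.0000266
x₆ = 0.8313486 − (-0.0000266)·(0.0006463)/(0.0039244) = 0.8313530;  |Δ| = 0.0000044
|x₆ − x₅| = 0.0000044 < 0.0001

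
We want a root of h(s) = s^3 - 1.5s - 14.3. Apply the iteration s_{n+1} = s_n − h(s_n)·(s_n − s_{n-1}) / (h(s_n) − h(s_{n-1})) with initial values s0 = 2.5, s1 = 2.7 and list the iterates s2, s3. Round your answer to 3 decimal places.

h(2.5) = -2.42500, h(2.7) = 1.33300
s2 = 2.70000 − 1.33300·(2.70000 − 2.50000) / (1.33300 − (-2.42500)) = 2.70000 − (0.26660)/(3.75800) = 2.62906
h(2.62906) = -0.07168
s3 = 2.62906 − (-0.07168)·(2.62906 − 2.70000) / (-0.07168 − 1.33300) = 2.62906 − (0.00509)/(-1.40468) = 2.63268

2.629, 2.633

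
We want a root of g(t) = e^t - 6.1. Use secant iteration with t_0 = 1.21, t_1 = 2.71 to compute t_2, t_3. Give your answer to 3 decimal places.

1.563, 1.711

g(1.21) = -2.74652, g(2.71) = 8.92928
t_2 = 2.71000 − 8.92928·(2.71000 − 1.21000) / (8.92928 − (-2.74652)) = 2.71000 − (13.39391)/(11.67579) = 1.56285
g(1.56285) = -1.32761
t_3 = 1.56285 − (-1.32761)·(1.56285 − 2.71000) / (-1.32761 − 8.92928) = 1.56285 − (1.52297)/(-10.25688) = 1.71133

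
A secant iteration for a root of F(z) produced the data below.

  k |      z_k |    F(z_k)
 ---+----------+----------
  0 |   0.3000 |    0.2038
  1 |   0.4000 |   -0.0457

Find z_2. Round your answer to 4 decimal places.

0.3817

z_2 = 0.4000 − (-0.0457)·(0.4000 − 0.3000) / (-0.0457 − 0.2038)
   = 0.4000 − (-0.004570)/(-0.249500) = 0.381683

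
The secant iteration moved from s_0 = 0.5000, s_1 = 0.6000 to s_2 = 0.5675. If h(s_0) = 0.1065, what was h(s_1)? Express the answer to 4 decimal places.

The secant line through (0.5000, 0.1065) and (0.6000, h(s_1)) crosses zero at s_2 = 0.5675.
So (0.5000, 0.1065), (0.6000, h(s_1)), (0.5675, 0) are collinear:
h(s_1) = 0.1065 · (0.6000 − 0.5675) / (0.5000 − 0.5675) = 0.1065 · (0.032500)/(-0.067500) = -0.051278

-0.0513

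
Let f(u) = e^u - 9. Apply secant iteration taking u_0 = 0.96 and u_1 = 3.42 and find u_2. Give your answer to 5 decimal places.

f(0.96) = -6.3883035, f(3.42) = 21.5694150
u_2 = 3.4200000 − 21.5694150·(3.4200000 − 0.9600000) / (21.5694150 − (-6.3883035)) = 3.4200000 − (53.0607610)/(27.9577185) = 1.5221069

1.52211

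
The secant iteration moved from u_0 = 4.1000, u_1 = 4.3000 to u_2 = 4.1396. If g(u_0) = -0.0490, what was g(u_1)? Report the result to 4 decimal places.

The secant line through (4.1000, -0.0490) and (4.3000, g(u_1)) crosses zero at u_2 = 4.1396.
So (4.1000, -0.0490), (4.3000, g(u_1)), (4.1396, 0) are collinear:
g(u_1) = -0.0490 · (4.3000 − 4.1396) / (4.1000 − 4.1396) = -0.0490 · (0.160400)/(-0.039600) = 0.198475

0.1985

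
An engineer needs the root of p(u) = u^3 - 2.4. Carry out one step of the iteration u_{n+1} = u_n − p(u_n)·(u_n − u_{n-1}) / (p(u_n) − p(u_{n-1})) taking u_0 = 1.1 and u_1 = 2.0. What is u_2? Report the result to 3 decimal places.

p(1.1) = -1.06900, p(2.0) = 5.60000
u_2 = 2.00000 − 5.60000·(2.00000 − 1.10000) / (5.60000 − (-1.06900)) = 2.00000 − (5.04000)/(6.66900) = 1.24426

1.244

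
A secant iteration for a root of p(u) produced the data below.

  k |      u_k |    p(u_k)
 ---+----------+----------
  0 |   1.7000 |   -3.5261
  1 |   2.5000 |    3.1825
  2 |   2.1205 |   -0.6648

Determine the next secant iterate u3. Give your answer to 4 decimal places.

2.1861

u3 = 2.1205 − (-0.6648)·(2.1205 − 2.5000) / (-0.6648 − 3.1825)
   = 2.1205 − (0.252292)/(-3.847300) = 2.186076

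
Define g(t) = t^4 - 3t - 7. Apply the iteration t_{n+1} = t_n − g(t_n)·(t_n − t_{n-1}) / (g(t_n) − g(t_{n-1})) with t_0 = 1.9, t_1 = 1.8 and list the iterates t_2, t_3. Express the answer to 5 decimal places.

1.88514, 1.88633

g(1.9) = 0.3321000, g(1.8) = -1.9024000
t_2 = 1.8000000 − (-1.9024000)·(1.8000000 − 1.9000000) / (-1.9024000 − 0.3321000) = 1.8000000 − (0.1902400)/(-2.2345000) = 1.8851376
g(1.8851376) = -0.0263177
t_3 = 1.8851376 − (-0.0263177)·(1.8851376 − 1.8000000) / (-0.0263177 − (-1.9024000)) = 1.8851376 − (-0.0022406)/(1.8760823) = 1.8863319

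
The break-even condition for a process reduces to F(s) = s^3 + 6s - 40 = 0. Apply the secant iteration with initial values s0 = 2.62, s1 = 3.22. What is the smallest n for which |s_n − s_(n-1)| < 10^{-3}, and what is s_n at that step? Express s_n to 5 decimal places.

F(2.62) = -6.2952720, F(3.22) = 12.7062480
s2 = 3.2200000 − 12.7062480·(0.6000000)/(19.0015200) = 2.8187822;  |Δ| = 0.4012178
F(2.8187822) = -0.6905807
s3 = 2.8187822 − (-0.6905807)·(-0.4012178)/(-13.3968287) = 2.8394642;  |Δ| = 0.0206820
F(2.8394642) = -0.0698740
s4 = 2.8394642 − (-0.0698740)·(0.0206820)/(0.6207068) = 2.8417924;  |Δ| = 0.0023282
F(2.8417924) = 0.0004554
s5 = 2.8417924 − 0.0004554·(0.0023282)/(0.0703293) = 2.8417773;  |Δ| = 0.0000151
|s5 − s4| = 0.0000151 < 10^{-3}

n = 5, s_n = 2.84178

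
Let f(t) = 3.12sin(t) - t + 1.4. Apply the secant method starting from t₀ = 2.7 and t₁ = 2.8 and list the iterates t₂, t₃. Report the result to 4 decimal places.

f(2.7) = 0.033425, f(2.8) = -0.354837
t₂ = 2.800000 − (-0.354837)·(2.800000 − 2.700000) / (-0.354837 − 0.033425) = 2.800000 − (-0.035484)/(-0.388262) = 2.708609
f(2.708609) = 0.000484
t₃ = 2.708609 − 0.000484·(2.708609 − 2.800000) / (0.000484 − (-0.354837)) = 2.708609 − (-0.000044)/(0.355321) = 2.708733

2.7086, 2.7087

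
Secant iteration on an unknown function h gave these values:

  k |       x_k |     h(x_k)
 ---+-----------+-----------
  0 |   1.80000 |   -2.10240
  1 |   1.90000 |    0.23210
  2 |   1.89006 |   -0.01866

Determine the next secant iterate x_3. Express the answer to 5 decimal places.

x_3 = 1.89006 − (-0.01866)·(1.89006 − 1.90000) / (-0.01866 − 0.23210)
   = 1.89006 − (0.0001855)/(-0.2507600) = 1.8907997

1.89080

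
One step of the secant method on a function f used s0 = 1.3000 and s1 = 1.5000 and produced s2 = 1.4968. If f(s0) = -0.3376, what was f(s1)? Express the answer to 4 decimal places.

0.0055

The secant line through (1.3000, -0.3376) and (1.5000, f(s1)) crosses zero at s2 = 1.4968.
So (1.3000, -0.3376), (1.5000, f(s1)), (1.4968, 0) are collinear:
f(s1) = -0.3376 · (1.5000 − 1.4968) / (1.3000 − 1.4968) = -0.3376 · (0.003200)/(-0.196800) = 0.005489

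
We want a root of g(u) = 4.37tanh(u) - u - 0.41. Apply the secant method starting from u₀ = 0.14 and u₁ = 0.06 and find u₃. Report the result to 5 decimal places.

0.12245

g(0.14) = 0.0578340, g(0.06) = -0.2081142
u₂ = 0.0600000 − (-0.2081142)·(0.0600000 − 0.1400000) / (-0.2081142 − 0.0578340) = 0.0600000 − (0.0166491)/(-0.2659482) = 0.1226029
g(0.1226029) = 0.0005034
u₃ = 0.1226029 − 0.0005034·(0.1226029 − 0.0600000) / (0.0005034 − (-0.2081142)) = 0.1226029 − (0.0000315)/(0.2086176) = 0.1224519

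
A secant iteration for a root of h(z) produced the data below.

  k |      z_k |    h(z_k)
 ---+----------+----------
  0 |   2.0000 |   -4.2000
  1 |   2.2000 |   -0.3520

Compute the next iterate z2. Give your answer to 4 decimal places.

z2 = 2.2000 − (-0.3520)·(2.2000 − 2.0000) / (-0.3520 − (-4.2000))
   = 2.2000 − (-0.070400)/(3.848000) = 2.218295

2.2183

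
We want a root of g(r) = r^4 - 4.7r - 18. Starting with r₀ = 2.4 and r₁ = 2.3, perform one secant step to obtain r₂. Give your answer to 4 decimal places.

g(2.4) = 3.897600, g(2.3) = -0.825900
r₂ = 2.300000 − (-0.825900)·(2.300000 − 2.400000) / (-0.825900 − 3.897600) = 2.300000 − (0.082590)/(-4.723500) = 2.317485

2.3175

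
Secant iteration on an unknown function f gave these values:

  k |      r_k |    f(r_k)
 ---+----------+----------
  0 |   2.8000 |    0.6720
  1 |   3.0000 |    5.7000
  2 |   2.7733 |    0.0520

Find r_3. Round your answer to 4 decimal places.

r_3 = 2.7733 − 0.0520·(2.7733 − 3.0000) / (0.0520 − 5.7000)
   = 2.7733 − (-0.011788)/(-5.648000) = 2.771213

2.7712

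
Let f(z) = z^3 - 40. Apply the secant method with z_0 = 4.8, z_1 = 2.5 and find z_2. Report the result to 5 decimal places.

3.09034

f(4.8) = 70.5920000, f(2.5) = -24.3750000
z_2 = 2.5000000 − (-24.3750000)·(2.5000000 − 4.8000000) / (-24.3750000 − 70.5920000) = 2.5000000 − (56.0625000)/(-94.9670000) = 3.0903366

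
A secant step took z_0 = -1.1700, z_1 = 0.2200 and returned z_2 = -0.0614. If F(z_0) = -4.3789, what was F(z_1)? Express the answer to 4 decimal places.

The secant line through (-1.1700, -4.3789) and (0.2200, F(z_1)) crosses zero at z_2 = -0.0614.
So (-1.1700, -4.3789), (0.2200, F(z_1)), (-0.0614, 0) are collinear:
F(z_1) = -4.3789 · (0.2200 − (-0.0614)) / (-1.1700 − (-0.0614)) = -4.3789 · (0.281400)/(-1.108600) = 1.111512

1.1115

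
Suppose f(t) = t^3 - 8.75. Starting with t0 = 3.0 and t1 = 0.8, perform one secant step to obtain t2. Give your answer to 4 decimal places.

1.4842

f(3.0) = 18.250000, f(0.8) = -8.238000
t2 = 0.800000 − (-8.238000)·(0.800000 − 3.000000) / (-8.238000 − 18.250000) = 0.800000 − (18.123600)/(-26.488000) = 1.484219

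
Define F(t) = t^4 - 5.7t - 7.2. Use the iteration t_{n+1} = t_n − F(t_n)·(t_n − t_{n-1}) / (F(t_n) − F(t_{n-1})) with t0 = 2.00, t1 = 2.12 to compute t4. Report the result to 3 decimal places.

F(2.00) = -2.60000, F(2.12) = 0.91563
t2 = 2.12000 − 0.91563·(2.12000 − 2.00000) / (0.91563 − (-2.60000)) = 2.12000 − (0.10988)/(3.51563) = 2.08875
F(2.08875) = -0.07129
t3 = 2.08875 − (-0.07129)·(2.08875 − 2.12000) / (-0.07129 − 0.91563) = 2.08875 − (0.00223)/(-0.98692) = 2.09100
F(2.09100) = -0.00173
t4 = 2.09100 − (-0.00173)·(2.09100 − 2.08875) / (-0.00173 − (-0.07129)) = 2.09100 − (0.00000)/(0.06956) = 2.09106

2.091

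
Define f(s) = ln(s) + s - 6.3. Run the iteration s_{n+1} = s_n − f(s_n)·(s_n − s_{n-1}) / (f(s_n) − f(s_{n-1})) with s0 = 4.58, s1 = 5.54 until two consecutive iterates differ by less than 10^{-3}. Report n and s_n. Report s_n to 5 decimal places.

n = 4, s_n = 4.74327

f(4.58) = -0.1983010, f(5.54) = 0.9519945
s2 = 5.5400000 − 0.9519945·(0.9600000)/(1.1502955) = 4.7454957;  |Δ| = 0.7945043
f(4.7454957) = 0.0026916
s3 = 4.7454957 − 0.0026916·(-0.7945043)/(-0.9493029) = 4.7432430;  |Δ| = 0.0022527
f(4.7432430) = -0.0000359
s4 = 4.7432430 − (-0.0000359)·(-0.0022527)/(-0.0027275) = 4.7432727;  |Δ| = 0.0000297
|s4 − s3| = 0.0000297 < 10^{-3}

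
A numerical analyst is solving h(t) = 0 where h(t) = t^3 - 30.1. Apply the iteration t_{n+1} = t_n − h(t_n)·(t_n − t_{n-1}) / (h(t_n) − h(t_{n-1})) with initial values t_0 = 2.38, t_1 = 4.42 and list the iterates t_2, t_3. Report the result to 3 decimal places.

h(2.38) = -16.61873, h(4.42) = 56.25089
t_2 = 4.42000 − 56.25089·(4.42000 − 2.38000) / (56.25089 − (-16.61873)) = 4.42000 − (114.75181)/(72.86962) = 2.84524
h(2.84524) = -7.06656
t_3 = 2.84524 − (-7.06656)·(2.84524 − 4.42000) / (-7.06656 − 56.25089) = 2.84524 − (11.12810)/(-63.31744) = 3.02100

2.845, 3.021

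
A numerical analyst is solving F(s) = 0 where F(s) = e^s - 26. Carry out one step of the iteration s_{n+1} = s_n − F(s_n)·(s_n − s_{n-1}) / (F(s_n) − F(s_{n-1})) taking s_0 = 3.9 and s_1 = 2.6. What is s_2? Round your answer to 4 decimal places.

F(3.9) = 23.402449, F(2.6) = -12.536262
s_2 = 2.600000 − (-12.536262)·(2.600000 − 3.900000) / (-12.536262 − 23.402449) = 2.600000 − (16.297141)/(-35.938711) = 3.053470

3.0535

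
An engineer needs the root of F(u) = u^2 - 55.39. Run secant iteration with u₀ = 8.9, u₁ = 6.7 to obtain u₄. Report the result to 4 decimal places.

F(8.9) = 23.820000, F(6.7) = -10.500000
u₂ = 6.700000 − (-10.500000)·(6.700000 − 8.900000) / (-10.500000 − 23.820000) = 6.700000 − (23.100000)/(-34.320000) = 7.373077
F(7.373077) = -1.027737
u₃ = 7.373077 − (-1.027737)·(7.373077 − 6.700000) / (-1.027737 − (-10.500000)) = 7.373077 − (-0.691746)/(9.472263) = 7.446105
F(7.446105) = 0.054487
u₄ = 7.446105 − 0.054487·(7.446105 − 7.373077) / (0.054487 − (-1.027737)) = 7.446105 − (0.003979)/(1.082224) = 7.442429

7.4424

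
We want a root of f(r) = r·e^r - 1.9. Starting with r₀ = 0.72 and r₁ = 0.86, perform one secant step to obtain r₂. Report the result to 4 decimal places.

0.8265

f(0.72) = -0.420808, f(0.86) = 0.132318
r₂ = 0.860000 − 0.132318·(0.860000 − 0.720000) / (0.132318 − (-0.420808)) = 0.860000 − (0.018525)/(0.553126) = 0.826509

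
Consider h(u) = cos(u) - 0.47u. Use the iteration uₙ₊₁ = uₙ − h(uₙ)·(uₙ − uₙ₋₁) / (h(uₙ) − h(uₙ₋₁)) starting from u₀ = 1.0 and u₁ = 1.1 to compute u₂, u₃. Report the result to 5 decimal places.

1.05258, 1.05304

h(1.0) = 0.0703023, h(1.1) = -0.0634039
u₂ = 1.1000000 − (-0.0634039)·(1.1000000 − 1.0000000) / (-0.0634039 − 0.0703023) = 1.1000000 − (-0.0063404)/(-0.1337062) = 1.0525797
h(1.0525797) = 0.0006192
u₃ = 1.0525797 − 0.0006192·(1.0525797 − 1.1000000) / (0.0006192 − (-0.0634039)) = 1.0525797 − (-0.0000294)/(0.0640231) = 1.0530384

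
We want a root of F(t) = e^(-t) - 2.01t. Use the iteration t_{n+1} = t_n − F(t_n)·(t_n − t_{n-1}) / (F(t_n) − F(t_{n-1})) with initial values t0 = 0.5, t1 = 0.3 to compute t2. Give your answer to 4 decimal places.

0.3514

F(0.5) = -0.398469, F(0.3) = 0.137818
t2 = 0.300000 − 0.137818·(0.300000 − 0.500000) / (0.137818 − (-0.398469)) = 0.300000 − (-0.027564)/(0.536288) = 0.351397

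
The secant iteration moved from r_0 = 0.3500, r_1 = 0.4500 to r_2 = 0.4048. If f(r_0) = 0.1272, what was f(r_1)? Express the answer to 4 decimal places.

The secant line through (0.3500, 0.1272) and (0.4500, f(r_1)) crosses zero at r_2 = 0.4048.
So (0.3500, 0.1272), (0.4500, f(r_1)), (0.4048, 0) are collinear:
f(r_1) = 0.1272 · (0.4500 − 0.4048) / (0.3500 − 0.4048) = 0.1272 · (0.045200)/(-0.054800) = -0.104917

-0.1049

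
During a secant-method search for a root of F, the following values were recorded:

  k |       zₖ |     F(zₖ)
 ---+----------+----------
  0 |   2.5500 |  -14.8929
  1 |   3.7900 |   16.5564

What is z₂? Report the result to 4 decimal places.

z₂ = 3.7900 − 16.5564·(3.7900 − 2.5500) / (16.5564 − (-14.8929))
   = 3.7900 − (20.529936)/(31.449300) = 3.137205

3.1372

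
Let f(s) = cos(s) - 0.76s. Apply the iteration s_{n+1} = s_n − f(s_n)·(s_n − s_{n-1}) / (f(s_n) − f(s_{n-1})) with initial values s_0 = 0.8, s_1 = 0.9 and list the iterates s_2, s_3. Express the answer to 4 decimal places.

f(0.8) = 0.088707, f(0.9) = -0.062390
s_2 = 0.900000 − (-0.062390)·(0.900000 − 0.800000) / (-0.062390 − 0.088707) = 0.900000 − (-0.006239)/(-0.151097) = 0.858709
f(0.858709) = 0.000797
s_3 = 0.858709 − 0.000797·(0.858709 − 0.900000) / (0.000797 − (-0.062390)) = 0.858709 − (-0.000033)/(0.063187) = 0.859229

0.8587, 0.8592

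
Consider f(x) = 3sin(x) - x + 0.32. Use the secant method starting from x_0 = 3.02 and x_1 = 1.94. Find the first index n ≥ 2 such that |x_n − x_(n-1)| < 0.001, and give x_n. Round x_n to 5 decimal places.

f(3.02) = -2.3361202, f(1.94) = 1.1778450
x_2 = 1.9400000 − 1.1778450·(-1.0800000)/(3.5139653) = 2.3020049;  |Δ| = 0.3620049
f(2.3020049) = 0.2510988
x_3 = 2.3020049 − 0.2510988·(0.3620049)/(-0.9267462) = 2.4000889;  |Δ| = 0.0980840
f(2.4000889) = -0.0538961
x_4 = 2.4000889 − (-0.0538961)·(0.0980840)/(-0.3049949) = 2.3827563;  |Δ| = 0.0173326
f(2.3827563) = 0.0014761
x_5 = 2.3827563 − 0.0014761·(-0.0173326)/(0.0553722) = 2.3832184;  |Δ| = 0.0004621
|x_5 − x_4| = 0.0004621 < 0.001

n = 5, x_n = 2.38322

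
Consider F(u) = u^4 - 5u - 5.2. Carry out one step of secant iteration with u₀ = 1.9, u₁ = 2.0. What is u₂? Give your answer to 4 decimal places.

1.9676

F(1.9) = -1.667900, F(2.0) = 0.800000
u₂ = 2.000000 − 0.800000·(2.000000 − 1.900000) / (0.800000 − (-1.667900)) = 2.000000 − (0.080000)/(2.467900) = 1.967584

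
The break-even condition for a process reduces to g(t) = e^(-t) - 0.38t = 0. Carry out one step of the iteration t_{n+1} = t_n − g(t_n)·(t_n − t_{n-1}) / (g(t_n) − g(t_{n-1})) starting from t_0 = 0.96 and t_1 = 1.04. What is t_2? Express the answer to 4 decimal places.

g(0.96) = 0.018093, g(1.04) = -0.041745
t_2 = 1.040000 − (-0.041745)·(1.040000 − 0.960000) / (-0.041745 − 0.018093) = 1.040000 − (-0.003340)/(-0.059838) = 0.984189

0.9842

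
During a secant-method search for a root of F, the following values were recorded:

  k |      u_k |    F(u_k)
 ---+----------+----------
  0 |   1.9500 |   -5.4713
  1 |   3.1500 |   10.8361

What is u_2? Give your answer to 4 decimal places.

u_2 = 3.1500 − 10.8361·(3.1500 − 1.9500) / (10.8361 − (-5.4713))
   = 3.1500 − (13.003320)/(16.307400) = 2.352612

2.3526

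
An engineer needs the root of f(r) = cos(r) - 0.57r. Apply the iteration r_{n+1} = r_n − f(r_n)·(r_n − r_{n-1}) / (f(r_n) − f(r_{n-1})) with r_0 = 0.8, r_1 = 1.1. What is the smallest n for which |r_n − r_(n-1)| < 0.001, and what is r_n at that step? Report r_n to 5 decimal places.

f(0.8) = 0.2407067, f(1.1) = -0.1734039
r_2 = 1.1000000 − (-0.1734039)·(0.3000000)/(-0.4141106) = 0.9743786;  |Δ| = 0.1256214
f(0.9743786) = 0.0062865
r_3 = 0.9743786 − 0.0062865·(-0.1256214)/(0.1796904) = 0.9787735;  |Δ| = 0.0043949
f(0.9787735) = 0.0001399
r_4 = 0.9787735 − 0.0001399·(0.0043949)/(-0.0061466) = 0.9788735;  |Δ| = 0.0001000
|r_4 − r_3| = 0.0001000 < 0.001

n = 4, r_n = 0.97887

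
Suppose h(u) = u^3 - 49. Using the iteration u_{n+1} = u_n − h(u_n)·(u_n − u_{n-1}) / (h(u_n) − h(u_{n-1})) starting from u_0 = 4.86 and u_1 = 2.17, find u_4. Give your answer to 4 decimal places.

3.6171

h(4.86) = 65.791256, h(2.17) = -38.781687
u_2 = 2.170000 − (-38.781687)·(2.170000 − 4.860000) / (-38.781687 − 65.791256) = 2.170000 − (104.322738)/(-104.572943) = 3.167607
h(3.167607) = -17.217063
u_3 = 3.167607 − (-17.217063)·(3.167607 − 2.170000) / (-17.217063 − (-38.781687)) = 3.167607 − (-17.175868)/(21.564624) = 3.964091
h(3.964091) = 13.291791
u_4 = 3.964091 − 13.291791·(3.964091 − 3.167607) / (13.291791 − (-17.217063)) = 3.964091 − (10.586693)/(30.508854) = 3.617087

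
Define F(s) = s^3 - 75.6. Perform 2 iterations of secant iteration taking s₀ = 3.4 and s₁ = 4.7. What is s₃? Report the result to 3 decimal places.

4.218

F(3.4) = -36.29600, F(4.7) = 28.22300
s₂ = 4.70000 − 28.22300·(4.70000 − 3.40000) / (28.22300 − (-36.29600)) = 4.70000 − (36.68990)/(64.51900) = 4.13133
F(4.13133) = -5.08683
s₃ = 4.13133 − (-5.08683)·(4.13133 − 4.70000) / (-5.08683 − 28.22300) = 4.13133 − (2.89272)/(-33.30983) = 4.21817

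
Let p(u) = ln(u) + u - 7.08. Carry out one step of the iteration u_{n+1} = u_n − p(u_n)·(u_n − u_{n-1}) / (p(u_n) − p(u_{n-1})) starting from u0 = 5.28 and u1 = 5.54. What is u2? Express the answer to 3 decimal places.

p(5.28) = -0.13607, p(5.54) = 0.17199
u2 = 5.54000 − 0.17199·(5.54000 − 5.28000) / (0.17199 − (-0.13607)) = 5.54000 − (0.04472)/(0.30807) = 5.39484

5.395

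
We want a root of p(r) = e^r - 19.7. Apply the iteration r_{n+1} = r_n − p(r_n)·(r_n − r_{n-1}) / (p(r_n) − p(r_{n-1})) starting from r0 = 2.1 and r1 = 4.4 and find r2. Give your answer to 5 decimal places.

p(2.1) = -11.5338301, p(4.4) = 61.7508687
r2 = 4.4000000 − 61.7508687·(4.4000000 − 2.1000000) / (61.7508687 − (-11.5338301)) = 4.4000000 − (142.0269979)/(73.2846988) = 2.4619829

2.46198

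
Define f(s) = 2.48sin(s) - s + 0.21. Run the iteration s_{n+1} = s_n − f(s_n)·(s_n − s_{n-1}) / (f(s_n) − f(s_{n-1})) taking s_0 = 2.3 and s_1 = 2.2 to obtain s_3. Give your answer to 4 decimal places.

f(2.3) = -0.240651, f(2.2) = 0.015071
s_2 = 2.200000 − 0.015071·(2.200000 − 2.300000) / (0.015071 − (-0.240651)) = 2.200000 − (-0.001507)/(0.255722) = 2.205894
f(2.205894) = 0.000541
s_3 = 2.205894 − 0.000541·(2.205894 − 2.200000) / (0.000541 − 0.015071) = 2.205894 − (0.000003)/(-0.014530) = 2.206113

2.2061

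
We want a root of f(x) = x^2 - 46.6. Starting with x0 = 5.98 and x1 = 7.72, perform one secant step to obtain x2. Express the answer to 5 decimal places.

f(5.98) = -10.8396000, f(7.72) = 12.9984000
x2 = 7.7200000 − 12.9984000·(7.7200000 − 5.9800000) / (12.9984000 − (-10.8396000)) = 7.7200000 − (22.6172160)/(23.8380000) = 6.7712117

6.77121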